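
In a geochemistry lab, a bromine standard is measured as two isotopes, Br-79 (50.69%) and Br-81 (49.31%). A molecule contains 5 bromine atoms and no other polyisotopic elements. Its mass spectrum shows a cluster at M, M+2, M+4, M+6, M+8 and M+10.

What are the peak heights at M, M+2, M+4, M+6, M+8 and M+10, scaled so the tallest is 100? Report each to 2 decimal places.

Expanding (0.5069 + 0.4931)^5:
P(M) = 0.5069^5 = 0.033467
P(M+2) = 5 × 0.5069^4 × 0.4931^1 = 0.162777
P(M+4) = 10 × 0.5069^3 × 0.4931^2 = 0.316692
P(M+6) = 10 × 0.5069^2 × 0.4931^3 = 0.308070
P(M+8) = 5 × 0.5069^1 × 0.4931^4 = 0.149842
P(M+10) = 0.4931^5 = 0.029152
The M+4 peak is largest (0.316692); scaling to 100 gives 10.57 : 51.40 : 100.00 : 97.28 : 47.31 : 9.21.

10.57 : 51.40 : 100.00 : 97.28 : 47.31 : 9.21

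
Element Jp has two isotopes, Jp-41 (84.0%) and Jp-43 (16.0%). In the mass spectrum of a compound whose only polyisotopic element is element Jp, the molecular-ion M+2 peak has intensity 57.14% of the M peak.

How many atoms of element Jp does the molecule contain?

The M+2/M ratio from n Jp atoms is n · q/p = n · 0.160/0.840.
n = 0.5714 × 0.840/0.160 = 3.00 ≈ 3

3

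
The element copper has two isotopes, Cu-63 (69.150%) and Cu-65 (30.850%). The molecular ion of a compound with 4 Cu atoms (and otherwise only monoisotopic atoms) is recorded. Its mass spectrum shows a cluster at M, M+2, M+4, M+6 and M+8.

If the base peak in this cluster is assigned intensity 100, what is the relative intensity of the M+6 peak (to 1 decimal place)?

19.9

Binomial terms of (0.69150 + 0.30850)^4: M 0.2286, M+2 0.4080, M+4 0.2731, M+6 0.0812, M+8 0.0091 → M+2 is the base peak.
P(M+2) = C(4,1) × 0.69150^3 × 0.30850^1 = 4 × 0.33065611 × 0.3085 = 0.408030 (base)
P(M+6) = C(4,3) × 0.69150^1 × 0.30850^3 = 4 × 0.6915 × 0.02936064 = 0.081212
Relative intensity = 0.081212 / 0.408030 × 100 = 19.9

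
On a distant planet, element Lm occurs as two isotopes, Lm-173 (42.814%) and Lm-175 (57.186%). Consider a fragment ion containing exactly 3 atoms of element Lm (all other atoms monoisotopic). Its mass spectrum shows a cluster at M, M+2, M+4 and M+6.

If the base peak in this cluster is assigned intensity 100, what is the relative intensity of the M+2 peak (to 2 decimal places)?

74.87

Term probabilities: M 0.0785, M+2 0.3145, M+4 0.4200, M+6 0.1870. Base peak = M+4.
P(M+4) = C(3,2) × 0.42814^1 × 0.57186^2 = 3 × 0.42814 × 0.32702386 = 0.420036 (base)
P(M+2) = C(3,1) × 0.42814^2 × 0.57186^1 = 3 × 0.18330386 × 0.57186 = 0.314472
Relative intensity = 0.314472 / 0.420036 × 100 = 74.87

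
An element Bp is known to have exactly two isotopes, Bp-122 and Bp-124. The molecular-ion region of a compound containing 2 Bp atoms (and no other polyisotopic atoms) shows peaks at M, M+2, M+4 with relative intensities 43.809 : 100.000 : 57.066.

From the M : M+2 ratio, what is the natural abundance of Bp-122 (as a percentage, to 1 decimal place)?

46.7%

Write p for the Bp-122 fraction. I(M+2)/I(M) = [C(2,1)·p^1·(1−p)] / p^2 = 2·(1−p)/p = 100.000/43.809 = 2.2826
(1−p)/p = 2.2826/2 = 1.1413  ⇒  p = 1/(1 + 1.1413) = 0.4670
Bp-122: 46.7%, Bp-124: 53.3%.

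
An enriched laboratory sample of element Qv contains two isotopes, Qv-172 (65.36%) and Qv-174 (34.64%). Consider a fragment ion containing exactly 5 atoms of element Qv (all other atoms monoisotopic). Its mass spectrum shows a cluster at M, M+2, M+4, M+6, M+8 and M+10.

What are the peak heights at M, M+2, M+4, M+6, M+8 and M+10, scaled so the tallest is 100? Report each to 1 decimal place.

35.6 : 94.3 : 100.0 : 53.0 : 14.0 : 1.5

Each Qv atom is independently Qv-172 (p = 0.6536) or Qv-174 (q = 0.3464); the cluster is the binomial expansion (p + q)^5.
P(M) = 0.6536^5 = 0.119278
P(M+2) = 5 × 0.6536^4 × 0.3464^1 = 0.316079
P(M+4) = 10 × 0.6536^3 × 0.3464^2 = 0.335036
P(M+6) = 10 × 0.6536^2 × 0.3464^3 = 0.177565
P(M+8) = 5 × 0.6536^1 × 0.3464^4 = 0.047054
P(M+10) = 0.3464^5 = 0.004988
The M+4 peak is largest (0.335036); scaling to 100 gives 35.6 : 94.3 : 100.0 : 53.0 : 14.0 : 1.5.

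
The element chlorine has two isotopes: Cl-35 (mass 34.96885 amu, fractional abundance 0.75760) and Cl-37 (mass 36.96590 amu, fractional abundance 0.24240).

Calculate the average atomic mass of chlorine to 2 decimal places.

Average mass = Σ (abundance × isotope mass) = 0.75760 × 34.96885 + 0.24240 × 36.96590
= 26.492401 + 8.960534 = 35.452935 amu

35.45 amu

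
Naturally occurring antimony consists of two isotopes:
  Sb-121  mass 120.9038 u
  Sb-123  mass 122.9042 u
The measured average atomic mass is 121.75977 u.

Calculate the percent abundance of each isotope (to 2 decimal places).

Sb-121: 57.21%, Sb-123: 42.79%

Let x be the fractional abundance of Sb-121; then Sb-123 has abundance 1 − x.
120.9038·x + 122.9042·(1 − x) = 121.75977
(120.9038 − 122.9042)·x = 121.75977 − 122.9042
x = -1.14443 / -2.0004 = 0.57210 → 57.21% Sb-121, 42.79% Sb-123.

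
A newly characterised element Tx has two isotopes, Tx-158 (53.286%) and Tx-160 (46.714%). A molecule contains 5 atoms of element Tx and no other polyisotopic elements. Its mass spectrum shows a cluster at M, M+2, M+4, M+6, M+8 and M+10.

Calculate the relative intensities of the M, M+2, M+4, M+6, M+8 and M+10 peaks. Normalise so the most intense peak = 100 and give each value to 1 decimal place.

13.0 : 57.0 : 100.0 : 87.7 : 38.4 : 6.7

Expanding (0.53286 + 0.46714)^5:
P(M) = 0.53286^5 = 0.042960
P(M+2) = 5 × 0.53286^4 × 0.46714^1 = 0.188308
P(M+4) = 10 × 0.53286^3 × 0.46714^2 = 0.330167
P(M+6) = 10 × 0.53286^2 × 0.46714^3 = 0.289446
P(M+8) = 5 × 0.53286^1 × 0.46714^4 = 0.126874
P(M+10) = 0.46714^5 = 0.022245
The M+4 peak is largest (0.330167); scaling to 100 gives 13.0 : 57.0 : 100.0 : 87.7 : 38.4 : 6.7.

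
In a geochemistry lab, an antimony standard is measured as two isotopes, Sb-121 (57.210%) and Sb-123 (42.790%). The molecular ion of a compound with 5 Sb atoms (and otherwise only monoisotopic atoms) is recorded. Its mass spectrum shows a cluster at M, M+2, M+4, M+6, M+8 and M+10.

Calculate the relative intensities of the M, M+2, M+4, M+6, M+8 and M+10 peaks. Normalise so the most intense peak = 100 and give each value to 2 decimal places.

17.88 : 66.85 : 100.00 : 74.79 : 27.97 : 4.18

The 5 Sb atoms are independent, so intensities follow the terms of (0.57210 + 0.42790)^5.
P(M) = 0.57210^5 = 0.061286
P(M+2) = 5 × 0.57210^4 × 0.42790^1 = 0.229192
P(M+4) = 10 × 0.57210^3 × 0.42790^2 = 0.342847
P(M+6) = 10 × 0.57210^2 × 0.42790^3 = 0.256431
P(M+8) = 5 × 0.57210^1 × 0.42790^4 = 0.095898
P(M+10) = 0.42790^5 = 0.014345
The M+4 peak is largest (0.342847); scaling to 100 gives 17.88 : 66.85 : 100.00 : 74.79 : 27.97 : 4.18.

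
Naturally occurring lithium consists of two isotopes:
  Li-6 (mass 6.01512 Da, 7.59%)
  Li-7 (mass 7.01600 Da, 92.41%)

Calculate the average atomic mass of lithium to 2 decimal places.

Average mass = Σ (abundance × isotope mass) = 0.0759 × 6.01512 + 0.9241 × 7.01600
= 0.456548 + 6.483486 = 6.940034 Da

6.94 Da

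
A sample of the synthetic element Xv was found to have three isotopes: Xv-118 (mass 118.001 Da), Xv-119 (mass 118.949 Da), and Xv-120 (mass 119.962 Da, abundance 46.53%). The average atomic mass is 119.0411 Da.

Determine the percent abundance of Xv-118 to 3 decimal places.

The remaining 53.47% is split between Xv-118 (fraction x) and Xv-119 (fraction 0.5347 − x).
Substituting: 118.001x + 118.949(0.5347 − x) = 63.2227814
(118.001 − 118.949)x = -0.3792489  ⇒  x = 0.40005, y = 0.13465
Xv-118: 40.005%, Xv-119: 13.465%.

40.005%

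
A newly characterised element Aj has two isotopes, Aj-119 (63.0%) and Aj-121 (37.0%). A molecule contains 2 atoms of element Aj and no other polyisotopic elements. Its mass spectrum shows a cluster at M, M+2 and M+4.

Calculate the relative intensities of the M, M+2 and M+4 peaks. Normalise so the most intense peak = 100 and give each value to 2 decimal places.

The 2 Aj atoms are independent, so intensities follow the terms of (0.630 + 0.370)^2.
P(M) = 0.630^2 = 0.396900
P(M+2) = 2 × 0.630^1 × 0.370^1 = 0.466200
P(M+4) = 0.370^2 = 0.136900
The M+2 peak is largest (0.466200); scaling to 100 gives 85.14 : 100.00 : 29.37.

85.14 : 100.00 : 29.37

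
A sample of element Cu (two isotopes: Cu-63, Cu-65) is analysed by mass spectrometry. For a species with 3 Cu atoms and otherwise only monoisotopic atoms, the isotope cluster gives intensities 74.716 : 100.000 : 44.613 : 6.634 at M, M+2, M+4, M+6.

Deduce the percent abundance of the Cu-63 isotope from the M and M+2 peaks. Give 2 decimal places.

69.15%

Let p = fractional abundance of Cu-63. I(M+2)/I(M) = [C(3,1)·p^2·(1−p)] / p^3 = 3·(1−p)/p = 100.000/74.716 = 1.3384
(1−p)/p = 1.3384/3 = 0.4461  ⇒  p = 1/(1 + 0.4461) = 0.6915
Cu-63: 69.15%, Cu-65: 30.85%.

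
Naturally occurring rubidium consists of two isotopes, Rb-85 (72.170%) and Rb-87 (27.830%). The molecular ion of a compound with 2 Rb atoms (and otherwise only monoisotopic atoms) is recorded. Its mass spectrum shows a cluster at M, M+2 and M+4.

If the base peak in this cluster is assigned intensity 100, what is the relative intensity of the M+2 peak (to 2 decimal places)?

(0.72170 + 0.27830)^2 gives M 0.5209, M+2 0.4017, M+4 0.0775; the largest is M.
P(M) = C(2,0) × 0.72170^2 × 0.27830^0 = 1 × 0.52085089 × 1.0000 = 0.520851 (base)
P(M+2) = C(2,1) × 0.72170^1 × 0.27830^1 = 2 × 0.7217 × 0.2783 = 0.401698
Relative intensity = 0.401698 / 0.520851 × 100 = 77.12

77.12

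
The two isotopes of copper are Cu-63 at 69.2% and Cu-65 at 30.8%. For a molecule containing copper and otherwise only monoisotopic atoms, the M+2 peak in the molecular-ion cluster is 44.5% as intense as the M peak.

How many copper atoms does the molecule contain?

1

For n independent Cu atoms, I(M+2)/I(M) = n · (abundance Cu-65) / (abundance Cu-63) = n · 0.308/0.692.
n = 0.445 × 0.692/0.308 = 1.00 ≈ 1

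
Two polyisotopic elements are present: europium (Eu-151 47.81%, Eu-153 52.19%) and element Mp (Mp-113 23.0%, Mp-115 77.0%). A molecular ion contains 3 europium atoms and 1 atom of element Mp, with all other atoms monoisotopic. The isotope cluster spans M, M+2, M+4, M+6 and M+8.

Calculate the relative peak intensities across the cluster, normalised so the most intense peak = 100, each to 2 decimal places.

6.88 : 45.55 : 100.00 : 91.27 : 29.95

Europium pattern (n=3): 0.10928391 : 0.3578871 : 0.39067407 : 0.14215492
Element Mp pattern (n=1): 0.2300 : 0.7700
Convolve the two distributions (both contribute in 2-u steps):
  M: 0.10928391×0.2300 = 0.025135
  M+2: 0.10928391×0.7700 + 0.3578871×0.2300 = 0.166463
  M+4: 0.3578871×0.7700 + 0.39067407×0.2300 = 0.365428
  M+6: 0.39067407×0.7700 + 0.14215492×0.2300 = 0.333515
  M+8: 0.14215492×0.7700 = 0.109459
Scale to base peak (0.365428) = 100: 6.88 : 45.55 : 100.00 : 91.27 : 29.95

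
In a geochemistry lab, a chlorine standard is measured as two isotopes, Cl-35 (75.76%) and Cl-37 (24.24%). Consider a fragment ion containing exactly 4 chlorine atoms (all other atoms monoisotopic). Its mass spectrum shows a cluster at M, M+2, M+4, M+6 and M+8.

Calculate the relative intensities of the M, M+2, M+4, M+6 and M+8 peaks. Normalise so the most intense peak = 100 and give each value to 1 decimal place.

78.1 : 100.0 : 48.0 : 10.2 : 0.8

The 4 Cl atoms are independent, so intensities follow the terms of (0.7576 + 0.2424)^4.
P(M) = 0.7576^4 = 0.329428
P(M+2) = 4 × 0.7576^3 × 0.2424^1 = 0.421612
P(M+4) = 6 × 0.7576^2 × 0.2424^2 = 0.202347
P(M+6) = 4 × 0.7576^1 × 0.2424^3 = 0.043162
P(M+8) = 0.2424^4 = 0.003452
The M+2 peak is largest (0.421612); scaling to 100 gives 78.1 : 100.0 : 48.0 : 10.2 : 0.8.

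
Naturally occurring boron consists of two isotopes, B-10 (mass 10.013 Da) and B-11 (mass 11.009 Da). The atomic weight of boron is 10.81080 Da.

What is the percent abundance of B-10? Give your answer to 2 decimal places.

Writing the weighted mean with unknown fraction x of B-10:
10.013·x + 11.009·(1 − x) = 10.81080
(10.013 − 11.009)·x = 10.81080 − 11.009
x = -0.19820 / -0.996 = 0.19900 → 19.90% B-10, 80.10% B-11.

19.90%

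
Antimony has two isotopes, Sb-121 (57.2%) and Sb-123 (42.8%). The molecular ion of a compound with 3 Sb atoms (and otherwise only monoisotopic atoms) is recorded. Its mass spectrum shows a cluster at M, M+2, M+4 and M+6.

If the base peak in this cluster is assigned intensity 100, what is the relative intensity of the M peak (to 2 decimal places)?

(0.572 + 0.428)^3 gives M 0.1871, M+2 0.4201, M+4 0.3143, M+6 0.0784; the largest is M+2.
P(M+2) = C(3,1) × 0.572^2 × 0.428^1 = 3 × 0.327184 × 0.4280 = 0.420104 (base)
P(M) = C(3,0) × 0.572^3 × 0.428^0 = 1 × 0.18714925 × 1.0000 = 0.187149
Relative intensity = 0.187149 / 0.420104 × 100 = 44.55

44.55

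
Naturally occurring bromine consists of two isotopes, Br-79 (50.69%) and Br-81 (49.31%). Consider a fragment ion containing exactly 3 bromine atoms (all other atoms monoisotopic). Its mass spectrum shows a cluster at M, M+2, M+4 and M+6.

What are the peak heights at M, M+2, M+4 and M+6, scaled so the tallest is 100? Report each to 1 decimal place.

Each Br atom is independently Br-79 (p = 0.5069) or Br-81 (q = 0.4931); the cluster is the binomial expansion (p + q)^3.
P(M) = 0.5069^3 = 0.130247
P(M+2) = 3 × 0.5069^2 × 0.4931^1 = 0.380103
P(M+4) = 3 × 0.5069^1 × 0.4931^2 = 0.369755
P(M+6) = 0.4931^3 = 0.119896
The M+2 peak is largest (0.380103); scaling to 100 gives 34.3 : 100.0 : 97.3 : 31.5.

34.3 : 100.0 : 97.3 : 31.5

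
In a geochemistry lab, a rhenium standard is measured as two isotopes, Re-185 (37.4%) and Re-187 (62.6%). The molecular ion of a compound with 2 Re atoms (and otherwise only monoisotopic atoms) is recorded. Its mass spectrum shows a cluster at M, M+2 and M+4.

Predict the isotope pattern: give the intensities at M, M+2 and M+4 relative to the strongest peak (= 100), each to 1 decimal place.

29.9 : 100.0 : 83.7

Each Re atom is independently Re-185 (p = 0.374) or Re-187 (q = 0.626); the cluster is the binomial expansion (p + q)^2.
P(M) = 0.374^2 = 0.139876
P(M+2) = 2 × 0.374^1 × 0.626^1 = 0.468248
P(M+4) = 0.626^2 = 0.391876
The M+2 peak is largest (0.468248); scaling to 100 gives 29.9 : 100.0 : 83.7.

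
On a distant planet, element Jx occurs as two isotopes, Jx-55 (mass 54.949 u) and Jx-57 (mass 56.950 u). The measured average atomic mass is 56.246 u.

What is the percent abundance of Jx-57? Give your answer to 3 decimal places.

64.818%

Let x be the fractional abundance of Jx-55; then Jx-57 has abundance 1 − x.
54.949·x + 56.950·(1 − x) = 56.246
(54.949 − 56.950)·x = 56.246 − 56.950
x = -0.704 / -2.001 = 0.35182 → 35.182% Jx-55, 64.818% Jx-57.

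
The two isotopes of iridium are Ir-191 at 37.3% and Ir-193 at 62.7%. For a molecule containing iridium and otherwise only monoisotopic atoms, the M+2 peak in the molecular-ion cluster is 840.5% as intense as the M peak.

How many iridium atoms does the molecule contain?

5

With n Ir atoms, P(M+2)/P(M) = C(n,1)·p^(n−1)q / p^n = n·q/p = n · 0.627/0.373.
n = 8.405 × 0.373/0.627 = 5.00 ≈ 5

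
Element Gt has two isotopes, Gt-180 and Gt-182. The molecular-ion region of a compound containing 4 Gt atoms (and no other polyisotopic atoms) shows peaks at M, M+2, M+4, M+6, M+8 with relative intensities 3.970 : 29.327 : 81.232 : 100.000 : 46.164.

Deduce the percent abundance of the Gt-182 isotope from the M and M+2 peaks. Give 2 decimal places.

64.87%

Write p for the Gt-180 fraction. I(M+2)/I(M) = [C(4,1)·p^3·(1−p)] / p^4 = 4·(1−p)/p = 29.327/3.970 = 7.3872
(1−p)/p = 7.3872/4 = 1.8468  ⇒  p = 1/(1 + 1.8468) = 0.3513
Gt-180: 35.13%, Gt-182: 64.87%.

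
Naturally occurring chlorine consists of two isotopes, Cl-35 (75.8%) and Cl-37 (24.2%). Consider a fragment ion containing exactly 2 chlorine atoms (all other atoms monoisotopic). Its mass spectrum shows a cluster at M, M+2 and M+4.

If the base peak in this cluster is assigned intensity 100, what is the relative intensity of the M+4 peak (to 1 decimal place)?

Binomial terms of (0.758 + 0.242)^2: M 0.5746, M+2 0.3669, M+4 0.0586 → M is the base peak.
P(M) = C(2,0) × 0.758^2 × 0.242^0 = 1 × 0.574564 × 1.0000 = 0.574564 (base)
P(M+4) = C(2,2) × 0.758^0 × 0.242^2 = 1 × 1.0000 × 0.058564 = 0.058564
Relative intensity = 0.058564 / 0.574564 × 100 = 10.2

10.2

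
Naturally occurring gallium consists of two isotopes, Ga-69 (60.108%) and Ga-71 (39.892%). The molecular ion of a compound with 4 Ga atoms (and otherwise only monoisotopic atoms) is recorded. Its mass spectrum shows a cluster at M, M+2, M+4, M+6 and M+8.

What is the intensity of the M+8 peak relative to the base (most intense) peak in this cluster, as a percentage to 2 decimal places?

7.31%

Term probabilities: M 0.1305, M+2 0.3465, M+4 0.3450, M+6 0.1526, M+8 0.0253. Base peak = M+2.
P(M+2) = C(4,1) × 0.60108^3 × 0.39892^1 = 4 × 0.2171685 × 0.39892 = 0.346531 (base)
P(M+8) = C(4,4) × 0.60108^0 × 0.39892^4 = 1 × 1.0000 × 0.02532464 = 0.025325
Relative intensity = 0.025325 / 0.346531 × 100 = 7.31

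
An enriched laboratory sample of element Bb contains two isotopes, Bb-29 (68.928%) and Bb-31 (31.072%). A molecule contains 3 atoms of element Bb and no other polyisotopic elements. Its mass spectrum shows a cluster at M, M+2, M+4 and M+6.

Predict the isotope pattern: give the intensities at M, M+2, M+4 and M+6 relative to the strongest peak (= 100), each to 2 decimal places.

Expanding (0.68928 + 0.31072)^3:
P(M) = 0.68928^3 = 0.327482
P(M+2) = 3 × 0.68928^2 × 0.31072^1 = 0.442876
P(M+4) = 3 × 0.68928^1 × 0.31072^2 = 0.199644
P(M+6) = 0.31072^3 = 0.029999
The M+2 peak is largest (0.442876); scaling to 100 gives 73.94 : 100.00 : 45.08 : 6.77.

73.94 : 100.00 : 45.08 : 6.77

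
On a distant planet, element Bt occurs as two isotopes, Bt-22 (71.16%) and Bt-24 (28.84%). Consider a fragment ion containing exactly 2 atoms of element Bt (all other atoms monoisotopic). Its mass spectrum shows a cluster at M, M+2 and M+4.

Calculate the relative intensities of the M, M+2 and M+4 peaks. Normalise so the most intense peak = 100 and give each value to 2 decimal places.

100.00 : 81.06 : 16.43

Each Bt atom is independently Bt-22 (p = 0.7116) or Bt-24 (q = 0.2884); the cluster is the binomial expansion (p + q)^2.
P(M) = 0.7116^2 = 0.506375
P(M+2) = 2 × 0.7116^1 × 0.2884^1 = 0.410451
P(M+4) = 0.2884^2 = 0.083175
The M peak is largest (0.506375); scaling to 100 gives 100.00 : 81.06 : 16.43.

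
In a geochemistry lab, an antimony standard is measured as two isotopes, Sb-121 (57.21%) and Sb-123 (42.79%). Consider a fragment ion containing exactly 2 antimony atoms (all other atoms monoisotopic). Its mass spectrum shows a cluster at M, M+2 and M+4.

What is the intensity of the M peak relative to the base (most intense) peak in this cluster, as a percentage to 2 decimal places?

Binomial terms of (0.5721 + 0.4279)^2: M 0.3273, M+2 0.4896, M+4 0.1831 → M+2 is the base peak.
P(M+2) = C(2,1) × 0.5721^1 × 0.4279^1 = 2 × 0.5721 × 0.4279 = 0.489603 (base)
P(M) = C(2,0) × 0.5721^2 × 0.4279^0 = 1 × 0.32729841 × 1.0000 = 0.327298
Relative intensity = 0.327298 / 0.489603 × 100 = 66.85

66.85%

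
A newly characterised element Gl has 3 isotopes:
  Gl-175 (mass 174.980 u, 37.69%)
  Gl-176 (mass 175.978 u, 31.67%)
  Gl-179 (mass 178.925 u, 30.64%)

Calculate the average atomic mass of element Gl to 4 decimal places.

176.5048 u

Ar = Σ fᵢ·mᵢ = 0.3769 × 174.980 + 0.3167 × 175.978 + 0.3064 × 178.925
= 65.94996 + 55.73223 + 54.82262 = 176.50481 u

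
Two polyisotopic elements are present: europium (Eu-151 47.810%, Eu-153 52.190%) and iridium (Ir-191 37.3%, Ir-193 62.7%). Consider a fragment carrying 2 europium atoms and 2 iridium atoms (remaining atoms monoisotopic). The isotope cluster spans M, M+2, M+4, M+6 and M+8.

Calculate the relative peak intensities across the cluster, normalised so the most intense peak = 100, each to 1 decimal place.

8.8 : 48.8 : 100.0 : 89.6 : 29.6

Europium pattern (n=2): 0.22857961 : 0.49904078 : 0.27237961
Iridium pattern (n=2): 0.139129 : 0.467742 : 0.393129
Convolve the two distributions (both contribute in 2-u steps):
  M: 0.22857961×0.139129 = 0.031802
  M+2: 0.22857961×0.467742 + 0.49904078×0.139129 = 0.176347
  M+4: 0.22857961×0.393129 + 0.49904078×0.467742 + 0.27237961×0.139129 = 0.361180
  M+6: 0.49904078×0.393129 + 0.27237961×0.467742 = 0.323591
  M+8: 0.27237961×0.393129 = 0.107080
Scale to base peak (0.361180) = 100: 8.8 : 48.8 : 100.0 : 89.6 : 29.6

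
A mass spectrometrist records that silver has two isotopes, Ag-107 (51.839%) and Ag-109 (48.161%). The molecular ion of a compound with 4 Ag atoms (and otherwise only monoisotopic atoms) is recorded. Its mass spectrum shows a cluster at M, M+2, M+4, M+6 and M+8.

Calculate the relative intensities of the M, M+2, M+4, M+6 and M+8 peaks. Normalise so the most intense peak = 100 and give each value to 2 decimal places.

19.31 : 71.76 : 100.00 : 61.94 : 14.39

The 4 Ag atoms are independent, so intensities follow the terms of (0.51839 + 0.48161)^4.
P(M) = 0.51839^4 = 0.072215
P(M+2) = 4 × 0.51839^3 × 0.48161^1 = 0.268365
P(M+4) = 6 × 0.51839^2 × 0.48161^2 = 0.373986
P(M+6) = 4 × 0.51839^1 × 0.48161^3 = 0.231634
P(M+8) = 0.48161^4 = 0.053800
The M+4 peak is largest (0.373986); scaling to 100 gives 19.31 : 71.76 : 100.00 : 61.94 : 14.39.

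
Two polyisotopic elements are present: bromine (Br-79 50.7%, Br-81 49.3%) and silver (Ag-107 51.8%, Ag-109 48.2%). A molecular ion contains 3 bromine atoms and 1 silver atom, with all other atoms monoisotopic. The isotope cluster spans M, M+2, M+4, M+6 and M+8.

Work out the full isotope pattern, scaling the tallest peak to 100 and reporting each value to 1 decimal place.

18.0 : 69.3 : 100.0 : 64.1 : 15.4

Bromine pattern (n=3): 0.13032384 : 0.38017547 : 0.36967753 : 0.11982316
Silver pattern (n=1): 0.5180 : 0.4820
Convolve the two distributions (both contribute in 2-u steps):
  M: 0.13032384×0.5180 = 0.067508
  M+2: 0.13032384×0.4820 + 0.38017547×0.5180 = 0.259747
  M+4: 0.38017547×0.4820 + 0.36967753×0.5180 = 0.374738
  M+6: 0.36967753×0.4820 + 0.11982316×0.5180 = 0.240253
  M+8: 0.11982316×0.4820 = 0.057755
Scale to base peak (0.374738) = 100: 18.0 : 69.3 : 100.0 : 64.1 : 15.4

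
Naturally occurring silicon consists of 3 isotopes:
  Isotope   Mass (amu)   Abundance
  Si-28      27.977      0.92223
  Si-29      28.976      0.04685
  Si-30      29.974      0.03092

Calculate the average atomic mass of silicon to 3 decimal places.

28.086 amu

The abundance-weighted mean is 0.92223 × 27.977 + 0.04685 × 28.976 + 0.03092 × 29.974
= 25.8012 + 1.3575 + 0.9268 = 28.0855 amu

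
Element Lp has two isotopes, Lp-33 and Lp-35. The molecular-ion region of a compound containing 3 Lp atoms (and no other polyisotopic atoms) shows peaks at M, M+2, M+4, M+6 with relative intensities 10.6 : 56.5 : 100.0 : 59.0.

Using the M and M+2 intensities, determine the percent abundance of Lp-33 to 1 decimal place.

36.0%

Write p for the Lp-33 fraction. I(M+2)/I(M) = [C(3,1)·p^2·(1−p)] / p^3 = 3·(1−p)/p = 56.5/10.6 = 5.3302
(1−p)/p = 5.3302/3 = 1.7767  ⇒  p = 1/(1 + 1.7767) = 0.3601
Lp-33: 36.0%, Lp-35: 64.0%.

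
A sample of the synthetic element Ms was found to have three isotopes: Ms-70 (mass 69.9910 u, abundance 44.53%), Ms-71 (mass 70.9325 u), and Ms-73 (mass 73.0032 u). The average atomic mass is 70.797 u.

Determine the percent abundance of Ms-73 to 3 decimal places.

Let x and y be the fractions of Ms-71 and Ms-73. Then x + y = 1 − 0.4453 = 0.5547 and 70.9325x + 73.0032y = 70.797 − 0.4453×69.9910 = 39.6300077.
Substituting: 70.9325x + 73.0032(0.5547 − x) = 39.6300077
(70.9325 − 73.0032)x = -0.86486734  ⇒  x = 0.41767, y = 0.13703
Ms-71: 41.767%, Ms-73: 13.703%.

13.703%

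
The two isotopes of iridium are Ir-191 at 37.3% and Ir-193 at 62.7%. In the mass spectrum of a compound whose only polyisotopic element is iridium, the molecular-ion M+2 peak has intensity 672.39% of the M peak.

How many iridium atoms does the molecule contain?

The M+2/M ratio from n Ir atoms is n · q/p = n · 0.627/0.373.
n = 6.7239 × 0.373/0.627 = 4.00 ≈ 4

4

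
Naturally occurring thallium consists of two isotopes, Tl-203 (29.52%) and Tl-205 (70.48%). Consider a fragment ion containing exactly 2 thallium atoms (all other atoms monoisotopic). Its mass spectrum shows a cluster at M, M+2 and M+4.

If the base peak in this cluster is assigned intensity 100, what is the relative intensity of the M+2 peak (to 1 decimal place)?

(0.2952 + 0.7048)^2 gives M 0.0871, M+2 0.4161, M+4 0.4967; the largest is M+4.
P(M+4) = C(2,2) × 0.2952^0 × 0.7048^2 = 1 × 1.0000 × 0.49674304 = 0.496743 (base)
P(M+2) = C(2,1) × 0.2952^1 × 0.7048^1 = 2 × 0.2952 × 0.7048 = 0.416114
Relative intensity = 0.416114 / 0.496743 × 100 = 83.8

83.8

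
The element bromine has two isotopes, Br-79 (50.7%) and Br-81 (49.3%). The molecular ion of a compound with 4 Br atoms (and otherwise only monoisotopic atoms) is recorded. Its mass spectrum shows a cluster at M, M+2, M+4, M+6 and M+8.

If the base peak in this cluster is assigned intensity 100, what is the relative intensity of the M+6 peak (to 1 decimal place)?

Binomial terms of (0.507 + 0.493)^4: M 0.0661, M+2 0.2570, M+4 0.3749, M+6 0.2430, M+8 0.0591 → M+4 is the base peak.
P(M+4) = C(4,2) × 0.507^2 × 0.493^2 = 6 × 0.257049 × 0.243049 = 0.374853 (base)
P(M+6) = C(4,3) × 0.507^1 × 0.493^3 = 4 × 0.5070 × 0.11982316 = 0.243001
Relative intensity = 0.243001 / 0.374853 × 100 = 64.8

64.8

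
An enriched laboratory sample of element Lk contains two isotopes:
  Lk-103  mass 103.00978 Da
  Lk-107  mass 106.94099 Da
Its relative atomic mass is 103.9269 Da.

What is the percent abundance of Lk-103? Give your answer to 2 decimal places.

76.67%

With x = fraction of Lk-103 (so Lk-107 is 1 − x):
103.00978·x + 106.94099·(1 − x) = 103.9269
(103.00978 − 106.94099)·x = 103.9269 − 106.94099
x = -3.01409 / -3.93121 = 0.76671 → 76.67% Lk-103, 23.33% Lk-107.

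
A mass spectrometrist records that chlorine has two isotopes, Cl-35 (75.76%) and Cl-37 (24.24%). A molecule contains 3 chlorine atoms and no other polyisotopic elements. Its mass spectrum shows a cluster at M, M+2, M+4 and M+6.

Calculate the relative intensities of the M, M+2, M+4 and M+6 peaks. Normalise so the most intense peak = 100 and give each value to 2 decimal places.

Each Cl atom is independently Cl-35 (p = 0.7576) or Cl-37 (q = 0.2424); the cluster is the binomial expansion (p + q)^3.
P(M) = 0.7576^3 = 0.434830
P(M+2) = 3 × 0.7576^2 × 0.2424^1 = 0.417382
P(M+4) = 3 × 0.7576^1 × 0.2424^2 = 0.133545
P(M+6) = 0.2424^3 = 0.014243
The M peak is largest (0.434830); scaling to 100 gives 100.00 : 95.99 : 30.71 : 3.28.

100.00 : 95.99 : 30.71 : 3.28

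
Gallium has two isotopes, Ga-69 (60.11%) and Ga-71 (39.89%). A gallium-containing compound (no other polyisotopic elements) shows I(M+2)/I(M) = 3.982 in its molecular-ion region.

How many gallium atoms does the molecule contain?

6

For n independent Ga atoms, I(M+2)/I(M) = n · (abundance Ga-71) / (abundance Ga-69) = n · 0.3989/0.6011.
n = 3.982 × 0.6011/0.3989 = 6.00 ≈ 6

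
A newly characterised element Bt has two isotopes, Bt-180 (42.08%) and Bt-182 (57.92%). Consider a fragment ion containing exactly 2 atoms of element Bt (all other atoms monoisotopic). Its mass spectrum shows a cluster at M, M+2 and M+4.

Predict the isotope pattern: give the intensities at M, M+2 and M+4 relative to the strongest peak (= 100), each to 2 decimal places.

36.33 : 100.00 : 68.82

Expanding (0.4208 + 0.5792)^2:
P(M) = 0.4208^2 = 0.177073
P(M+2) = 2 × 0.4208^1 × 0.5792^1 = 0.487455
P(M+4) = 0.5792^2 = 0.335473
The M+2 peak is largest (0.487455); scaling to 100 gives 36.33 : 100.00 : 68.82.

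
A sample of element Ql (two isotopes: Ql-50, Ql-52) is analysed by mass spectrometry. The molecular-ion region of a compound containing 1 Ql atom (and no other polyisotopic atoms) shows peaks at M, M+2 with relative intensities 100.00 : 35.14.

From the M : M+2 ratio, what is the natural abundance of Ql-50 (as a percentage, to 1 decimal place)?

Let p = fractional abundance of Ql-50. I(M+2)/I(M) = [C(1,1)·p^0·(1−p)] / p^1 = 1·(1−p)/p = 35.14/100.00 = 0.3514
(1−p)/p = 0.3514/1 = 0.3514  ⇒  p = 1/(1 + 0.3514) = 0.7400
Ql-50: 74.0%, Ql-52: 26.0%.

74.0%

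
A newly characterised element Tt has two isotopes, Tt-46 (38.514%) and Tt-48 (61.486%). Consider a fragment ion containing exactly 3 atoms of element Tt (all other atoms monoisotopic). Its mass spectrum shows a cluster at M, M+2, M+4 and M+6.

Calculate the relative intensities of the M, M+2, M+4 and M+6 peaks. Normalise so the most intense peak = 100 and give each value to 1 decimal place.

13.1 : 62.6 : 100.0 : 53.2

Each Tt atom is independently Tt-46 (p = 0.38514) or Tt-48 (q = 0.61486); the cluster is the binomial expansion (p + q)^3.
P(M) = 0.38514^3 = 0.057129
P(M+2) = 3 × 0.38514^2 × 0.61486^1 = 0.273612
P(M+4) = 3 × 0.38514^1 × 0.61486^2 = 0.436810
P(M+6) = 0.61486^3 = 0.232450
The M+4 peak is largest (0.436810); scaling to 100 gives 13.1 : 62.6 : 100.0 : 53.2.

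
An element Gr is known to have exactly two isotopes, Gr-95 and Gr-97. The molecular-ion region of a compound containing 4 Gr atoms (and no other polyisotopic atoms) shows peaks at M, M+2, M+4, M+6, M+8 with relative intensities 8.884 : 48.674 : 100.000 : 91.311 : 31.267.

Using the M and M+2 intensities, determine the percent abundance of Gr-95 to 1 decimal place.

Write p for the Gr-95 fraction. I(M+2)/I(M) = [C(4,1)·p^3·(1−p)] / p^4 = 4·(1−p)/p = 48.674/8.884 = 5.4788
(1−p)/p = 5.4788/4 = 1.3697  ⇒  p = 1/(1 + 1.3697) = 0.4220
Gr-95: 42.2%, Gr-97: 57.8%.

42.2%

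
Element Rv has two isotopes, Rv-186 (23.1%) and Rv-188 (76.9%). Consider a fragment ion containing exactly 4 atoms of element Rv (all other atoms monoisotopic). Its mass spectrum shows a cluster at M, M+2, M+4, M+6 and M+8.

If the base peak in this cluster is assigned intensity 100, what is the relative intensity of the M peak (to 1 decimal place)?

0.7

(0.231 + 0.769)^4 gives M 0.0028, M+2 0.0379, M+4 0.1893, M+6 0.4202, M+8 0.3497; the largest is M+6.
P(M+6) = C(4,3) × 0.231^1 × 0.769^3 = 4 × 0.2310 × 0.45475661 = 0.420195 (base)
P(M) = C(4,0) × 0.231^4 × 0.769^0 = 1 × 0.0028474 × 1.0000 = 0.002847
Relative intensity = 0.002847 / 0.420195 × 100 = 0.7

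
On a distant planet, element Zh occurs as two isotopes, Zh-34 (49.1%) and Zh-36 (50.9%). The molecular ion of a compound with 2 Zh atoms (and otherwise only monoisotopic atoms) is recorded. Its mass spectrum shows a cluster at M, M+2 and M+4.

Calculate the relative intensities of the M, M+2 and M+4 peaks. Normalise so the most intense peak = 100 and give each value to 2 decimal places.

48.23 : 100.00 : 51.83

Each Zh atom is independently Zh-34 (p = 0.491) or Zh-36 (q = 0.509); the cluster is the binomial expansion (p + q)^2.
P(M) = 0.491^2 = 0.241081
P(M+2) = 2 × 0.491^1 × 0.509^1 = 0.499838
P(M+4) = 0.509^2 = 0.259081
The M+2 peak is largest (0.499838); scaling to 100 gives 48.23 : 100.00 : 51.83.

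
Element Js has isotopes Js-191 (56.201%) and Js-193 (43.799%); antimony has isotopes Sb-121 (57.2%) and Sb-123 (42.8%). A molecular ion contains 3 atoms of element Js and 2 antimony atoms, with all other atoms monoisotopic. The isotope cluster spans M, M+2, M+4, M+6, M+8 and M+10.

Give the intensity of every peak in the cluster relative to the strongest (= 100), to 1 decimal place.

Element Js pattern (n=3): 0.1775138 : 0.41502431 : 0.32343997 : 0.08402192
Antimony pattern (n=2): 0.327184 : 0.489632 : 0.183184
Convolve the two distributions (both contribute in 2-u steps):
  M: 0.1775138×0.327184 = 0.058080
  M+2: 0.1775138×0.489632 + 0.41502431×0.327184 = 0.222706
  M+4: 0.1775138×0.183184 + 0.41502431×0.489632 + 0.32343997×0.327184 = 0.341551
  M+6: 0.41502431×0.183184 + 0.32343997×0.489632 + 0.08402192×0.327184 = 0.261883
  M+8: 0.32343997×0.183184 + 0.08402192×0.489632 = 0.100389
  M+10: 0.08402192×0.183184 = 0.015391
Scale to base peak (0.341551) = 100: 17.0 : 65.2 : 100.0 : 76.7 : 29.4 : 4.5

17.0 : 65.2 : 100.0 : 76.7 : 29.4 : 4.5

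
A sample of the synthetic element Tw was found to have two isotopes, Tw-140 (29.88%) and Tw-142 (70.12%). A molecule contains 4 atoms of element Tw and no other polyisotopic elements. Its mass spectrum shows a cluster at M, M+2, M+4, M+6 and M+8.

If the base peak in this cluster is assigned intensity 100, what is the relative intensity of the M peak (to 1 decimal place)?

1.9

Term probabilities: M 0.0080, M+2 0.0748, M+4 0.2634, M+6 0.4121, M+8 0.2418. Base peak = M+6.
P(M+6) = C(4,3) × 0.2988^1 × 0.7012^3 = 4 × 0.2988 × 0.34476703 = 0.412066 (base)
P(M) = C(4,0) × 0.2988^4 × 0.7012^0 = 1 × 0.00797118 × 1.0000 = 0.007971
Relative intensity = 0.007971 / 0.412066 × 100 = 1.9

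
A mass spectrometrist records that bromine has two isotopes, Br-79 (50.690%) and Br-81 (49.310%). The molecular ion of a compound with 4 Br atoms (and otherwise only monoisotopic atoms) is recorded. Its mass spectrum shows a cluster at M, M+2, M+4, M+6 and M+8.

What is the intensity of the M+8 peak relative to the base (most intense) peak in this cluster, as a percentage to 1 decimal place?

15.8%

(0.50690 + 0.49310)^4 gives M 0.0660, M+2 0.2569, M+4 0.3749, M+6 0.2431, M+8 0.0591; the largest is M+4.
P(M+4) = C(4,2) × 0.50690^2 × 0.49310^2 = 6 × 0.25694761 × 0.24314761 = 0.374857 (base)
P(M+8) = C(4,4) × 0.50690^0 × 0.49310^4 = 1 × 1.0000 × 0.05912076 = 0.059121
Relative intensity = 0.059121 / 0.374857 × 100 = 15.8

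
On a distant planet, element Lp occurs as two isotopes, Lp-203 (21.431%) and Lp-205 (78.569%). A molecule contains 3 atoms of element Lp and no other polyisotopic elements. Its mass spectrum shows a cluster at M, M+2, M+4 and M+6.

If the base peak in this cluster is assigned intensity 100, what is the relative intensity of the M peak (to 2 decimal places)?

2.03

Term probabilities: M 0.0098, M+2 0.1083, M+4 0.3969, M+6 0.4850. Base peak = M+6.
P(M+6) = C(3,3) × 0.21431^0 × 0.78569^3 = 1 × 1.0000 × 0.48501333 = 0.485013 (base)
P(M) = C(3,0) × 0.21431^3 × 0.78569^0 = 1 × 0.009843 × 1.0000 = 0.009843
Relative intensity = 0.009843 / 0.485013 × 100 = 2.03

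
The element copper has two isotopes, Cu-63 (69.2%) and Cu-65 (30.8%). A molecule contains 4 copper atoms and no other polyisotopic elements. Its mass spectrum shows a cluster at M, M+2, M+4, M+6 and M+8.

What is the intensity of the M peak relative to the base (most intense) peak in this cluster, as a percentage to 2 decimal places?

(0.692 + 0.308)^4 gives M 0.2293, M+2 0.4083, M+4 0.2726, M+6 0.0809, M+8 0.0090; the largest is M+2.
P(M+2) = C(4,1) × 0.692^3 × 0.308^1 = 4 × 0.33137389 × 0.3080 = 0.408253 (base)
P(M) = C(4,0) × 0.692^4 × 0.308^0 = 1 × 0.22931073 × 1.0000 = 0.229311
Relative intensity = 0.229311 / 0.408253 × 100 = 56.17

56.17%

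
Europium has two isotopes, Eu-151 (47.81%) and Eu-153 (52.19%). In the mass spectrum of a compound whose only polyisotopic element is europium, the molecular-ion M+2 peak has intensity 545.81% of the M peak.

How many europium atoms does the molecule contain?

5

With n Eu atoms, P(M+2)/P(M) = C(n,1)·p^(n−1)q / p^n = n·q/p = n · 0.5219/0.4781.
n = 5.4581 × 0.4781/0.5219 = 5.00 ≈ 5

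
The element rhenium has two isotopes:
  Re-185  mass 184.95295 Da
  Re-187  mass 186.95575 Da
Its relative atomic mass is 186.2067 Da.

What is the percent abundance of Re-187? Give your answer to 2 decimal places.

62.60%

Let x be the fractional abundance of Re-185; then Re-187 has abundance 1 − x.
184.95295·x + 186.95575·(1 − x) = 186.2067
(184.95295 − 186.95575)·x = 186.2067 − 186.95575
x = -0.74905 / -2.00280 = 0.37400 → 37.40% Re-185, 62.60% Re-187.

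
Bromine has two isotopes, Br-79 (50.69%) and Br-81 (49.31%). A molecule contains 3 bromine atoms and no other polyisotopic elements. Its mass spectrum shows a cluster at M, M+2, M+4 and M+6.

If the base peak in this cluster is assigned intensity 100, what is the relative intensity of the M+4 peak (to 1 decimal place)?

97.3

Binomial terms of (0.5069 + 0.4931)^3: M 0.1302, M+2 0.3801, M+4 0.3698, M+6 0.1199 → M+2 is the base peak.
P(M+2) = C(3,1) × 0.5069^2 × 0.4931^1 = 3 × 0.25694761 × 0.4931 = 0.380103 (base)
P(M+4) = C(3,2) × 0.5069^1 × 0.4931^2 = 3 × 0.5069 × 0.24314761 = 0.369755
Relative intensity = 0.369755 / 0.380103 × 100 = 97.3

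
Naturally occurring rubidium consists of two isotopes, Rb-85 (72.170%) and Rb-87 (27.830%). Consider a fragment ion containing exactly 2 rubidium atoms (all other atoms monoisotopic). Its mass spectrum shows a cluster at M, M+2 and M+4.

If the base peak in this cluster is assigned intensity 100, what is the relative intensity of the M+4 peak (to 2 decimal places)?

14.87

(0.72170 + 0.27830)^2 gives M 0.5209, M+2 0.4017, M+4 0.0775; the largest is M.
P(M) = C(2,0) × 0.72170^2 × 0.27830^0 = 1 × 0.52085089 × 1.0000 = 0.520851 (base)
P(M+4) = C(2,2) × 0.72170^0 × 0.27830^2 = 1 × 1.0000 × 0.07745089 = 0.077451
Relative intensity = 0.077451 / 0.520851 × 100 = 14.87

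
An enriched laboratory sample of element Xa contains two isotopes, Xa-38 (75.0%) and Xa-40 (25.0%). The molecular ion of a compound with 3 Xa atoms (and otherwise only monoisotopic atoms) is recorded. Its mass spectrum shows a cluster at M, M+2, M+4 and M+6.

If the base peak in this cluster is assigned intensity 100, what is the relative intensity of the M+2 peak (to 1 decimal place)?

Binomial terms of (0.750 + 0.250)^3: M 0.4219, M+2 0.4219, M+4 0.1406, M+6 0.0156 → M is the base peak.
P(M) = C(3,0) × 0.750^3 × 0.250^0 = 1 × 0.421875 × 1.0000 = 0.421875 (base)
P(M+2) = C(3,1) × 0.750^2 × 0.250^1 = 3 × 0.5625 × 0.2500 = 0.421875
Relative intensity = 0.421875 / 0.421875 × 100 = 100.0

100.0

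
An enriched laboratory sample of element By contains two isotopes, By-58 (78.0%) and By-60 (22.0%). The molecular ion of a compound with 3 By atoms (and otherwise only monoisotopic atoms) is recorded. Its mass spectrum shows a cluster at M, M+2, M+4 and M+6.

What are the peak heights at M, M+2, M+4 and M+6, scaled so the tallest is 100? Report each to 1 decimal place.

100.0 : 84.6 : 23.9 : 2.2

The 3 By atoms are independent, so intensities follow the terms of (0.780 + 0.220)^3.
P(M) = 0.780^3 = 0.474552
P(M+2) = 3 × 0.780^2 × 0.220^1 = 0.401544
P(M+4) = 3 × 0.780^1 × 0.220^2 = 0.113256
P(M+6) = 0.220^3 = 0.010648
The M peak is largest (0.474552); scaling to 100 gives 100.0 : 84.6 : 23.9 : 2.2.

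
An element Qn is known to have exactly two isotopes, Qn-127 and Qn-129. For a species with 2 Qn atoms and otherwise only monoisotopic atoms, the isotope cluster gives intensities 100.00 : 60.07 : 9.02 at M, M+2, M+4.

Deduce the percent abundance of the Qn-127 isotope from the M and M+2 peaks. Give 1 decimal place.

76.9%

Let p = fractional abundance of Qn-127. I(M+2)/I(M) = [C(2,1)·p^1·(1−p)] / p^2 = 2·(1−p)/p = 60.07/100.00 = 0.6007
(1−p)/p = 0.6007/2 = 0.3004  ⇒  p = 1/(1 + 0.3004) = 0.7690
Qn-127: 76.9%, Qn-129: 23.1%.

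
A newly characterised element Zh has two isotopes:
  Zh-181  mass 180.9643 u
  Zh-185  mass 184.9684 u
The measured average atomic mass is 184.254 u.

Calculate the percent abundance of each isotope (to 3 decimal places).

Let x be the fractional abundance of Zh-181; then Zh-185 has abundance 1 − x.
180.9643·x + 184.9684·(1 − x) = 184.254
(180.9643 − 184.9684)·x = 184.254 − 184.9684
x = -0.7144 / -4.0041 = 0.17842 → 17.842% Zh-181, 82.158% Zh-185.

Zh-181: 17.842%, Zh-185: 82.158%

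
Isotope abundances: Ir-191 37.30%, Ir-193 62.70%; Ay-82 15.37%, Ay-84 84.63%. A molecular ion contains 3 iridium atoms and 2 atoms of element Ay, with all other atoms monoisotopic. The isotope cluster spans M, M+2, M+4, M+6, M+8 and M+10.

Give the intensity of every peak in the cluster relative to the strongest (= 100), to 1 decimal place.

Iridium pattern (n=3): 0.05189512 : 0.26170165 : 0.43991135 : 0.24649188
Element Ay pattern (n=2): 0.02362369 : 0.26015262 : 0.71622369
Convolve the two distributions (both contribute in 2-u steps):
  M: 0.05189512×0.02362369 = 0.001226
  M+2: 0.05189512×0.26015262 + 0.26170165×0.02362369 = 0.019683
  M+4: 0.05189512×0.71622369 + 0.26170165×0.26015262 + 0.43991135×0.02362369 = 0.115643
  M+6: 0.26170165×0.71622369 + 0.43991135×0.26015262 + 0.24649188×0.02362369 = 0.307704
  M+8: 0.43991135×0.71622369 + 0.24649188×0.26015262 = 0.379200
  M+10: 0.24649188×0.71622369 = 0.176543
Scale to base peak (0.379200) = 100: 0.3 : 5.2 : 30.5 : 81.1 : 100.0 : 46.6

0.3 : 5.2 : 30.5 : 81.1 : 100.0 : 46.6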